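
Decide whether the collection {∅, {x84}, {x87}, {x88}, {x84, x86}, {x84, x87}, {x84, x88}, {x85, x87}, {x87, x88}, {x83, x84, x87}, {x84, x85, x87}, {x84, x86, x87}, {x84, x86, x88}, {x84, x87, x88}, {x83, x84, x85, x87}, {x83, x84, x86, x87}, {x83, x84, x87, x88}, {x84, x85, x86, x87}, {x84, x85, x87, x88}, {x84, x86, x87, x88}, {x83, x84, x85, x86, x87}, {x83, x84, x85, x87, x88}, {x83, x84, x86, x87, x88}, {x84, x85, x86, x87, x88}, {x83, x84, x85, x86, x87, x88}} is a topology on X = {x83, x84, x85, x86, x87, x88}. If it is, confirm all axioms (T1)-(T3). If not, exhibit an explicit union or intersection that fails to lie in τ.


τ is NOT a topology on X.

Axiom (T1): ∅ ∈ τ? Yes; X ∈ τ? Yes.
Axiom (T2/T3): check pairwise unions and intersections of members of τ.
Counterexample for (T2): {x88} ∪ {x85, x87} = {x85, x87, x88} ∉ τ. Therefore τ is NOT a topology.


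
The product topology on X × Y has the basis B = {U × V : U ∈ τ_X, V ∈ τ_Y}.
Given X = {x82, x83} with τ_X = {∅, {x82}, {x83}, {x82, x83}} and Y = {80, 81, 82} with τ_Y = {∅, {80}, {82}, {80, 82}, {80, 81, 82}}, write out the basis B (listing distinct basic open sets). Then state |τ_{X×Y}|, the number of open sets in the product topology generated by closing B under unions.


Basis B = {∅ × ∅, {x82} × {80}, {x82} × {82}, {x83} × {80}, {x83} × {82}, {x82} × {80, 82}, {x82, x83} × {80}, {x82, x83} × {82}, {x83} × {80, 82}, {x82} × {80, 81, 82}, {x83} × {80, 81, 82}, {x82, x83} × {80, 82}, {x82, x83} × {80, 81, 82}}; |τ_{X×Y}| = 25.

Enumerate products U × V with U ∈ τ_X, V ∈ τ_Y (deduplicated):
  ∅ × ∅ = {} (∅)
  {x82} × {80} = {(x82,80)}
  {x82} × {82} = {(x82,82)}
  {x83} × {80} = {(x83,80)}
  {x83} × {82} = {(x83,82)}
  {x82} × {80, 82} = {(x82,80), (x82,82)}
  {x82, x83} × {80} = {(x82,80), (x83,80)}
  {x82, x83} × {82} = {(x82,82), (x83,82)}
  {x83} × {80, 82} = {(x83,80), (x83,82)}
  {x82} × {80, 81, 82} = {(x82,80), (x82,81), (x82,82)}
  {x83} × {80, 81, 82} = {(x83,80), (x83,81), (x83,82)}
  {x82, x83} × {80, 82} = {(x82,80), (x82,82), (x83,80), (x83,82)}
  {x82, x83} × {80, 81, 82} = {(x82,80), (x82,81), (x82,82), (x83,80), (x83,81), (x83,82)}
These 13 distinct sets form the basis B.
Close under arbitrary unions to get τ_{X×Y}; counting gives |τ_{X×Y}| = 25.


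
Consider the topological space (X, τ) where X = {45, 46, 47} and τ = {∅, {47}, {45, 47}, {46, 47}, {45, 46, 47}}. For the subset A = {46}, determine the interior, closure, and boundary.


int(A) = ∅, cl(A) = {46}, ∂A = {46}.

Closed sets in (X, τ) are complements of opens:
  closed(X, τ) = {∅, {45}, {46}, {45, 46}, {45, 46, 47}}.
int(A) = ⋃ {U ∈ τ : U ⊆ A}. Opens contained in A: ∅.
Taking the union of these: int(A) = ∅.
cl(A) = ⋂ {C closed : A ⊆ C}. Closed sets containing A: {46}, {45, 46}, {45, 46, 47}.
Intersecting these: cl(A) = {46}.
∂A = cl(A) ∖ int(A) = {46} ∖ ∅ = {46}.


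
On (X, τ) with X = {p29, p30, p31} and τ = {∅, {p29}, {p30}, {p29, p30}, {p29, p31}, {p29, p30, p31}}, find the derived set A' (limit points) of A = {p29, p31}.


A' = {p31}

For each x ∈ X, list the open sets U ∈ τ with x ∈ U, then check whether U ∩ (A ∖ {x}) ≠ ∅ for every such U.
  x = p29: open {p29} ∋ x has {p29} ∩ (A ∖ {p29}) = ∅, so x is NOT a limit point.
  x = p30: open {p30} ∋ x has {p30} ∩ (A ∖ {p30}) = ∅, so x is NOT a limit point.
  x = p31: opens ∋ x are {p29, p31}, {p29, p30, p31}; each meets A ∖ {p31}, so x IS a limit point.
Collecting: A' = {p31}.


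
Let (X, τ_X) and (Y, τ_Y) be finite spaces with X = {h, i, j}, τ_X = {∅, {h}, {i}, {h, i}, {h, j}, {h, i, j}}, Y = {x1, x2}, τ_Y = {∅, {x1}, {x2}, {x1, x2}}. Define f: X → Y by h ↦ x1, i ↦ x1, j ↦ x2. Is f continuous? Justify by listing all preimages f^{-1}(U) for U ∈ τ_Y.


f is NOT continuous.

Compute f^{-1}(U) for each U ∈ τ_Y:
  U = ∅: f^{-1}(U) = ∅ ∈ τ_X ✓.
  U = {x1}: f^{-1}(U) = {h, i} ∈ τ_X ✓.
  U = {x2}: f^{-1}(U) = {j} ∉ τ_X ✗.
  U = {x1, x2}: f^{-1}(U) = {h, i, j} ∈ τ_X ✓.
Found U = {x2} with f^{-1}(U) = {j} not in τ_X. Therefore f is NOT continuous.


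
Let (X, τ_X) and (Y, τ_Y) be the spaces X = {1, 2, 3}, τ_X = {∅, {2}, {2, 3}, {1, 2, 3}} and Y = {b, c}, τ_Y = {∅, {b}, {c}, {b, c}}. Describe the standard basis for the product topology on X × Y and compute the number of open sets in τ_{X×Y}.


Basis B = {∅ × ∅, {2} × {b}, {2} × {c}, {2} × {b, c}, {2, 3} × {b}, {2, 3} × {c}, {1, 2, 3} × {b}, {1, 2, 3} × {c}, {2, 3} × {b, c}, {1, 2, 3} × {b, c}}; |τ_{X×Y}| = 16.

Enumerate products U × V with U ∈ τ_X, V ∈ τ_Y (deduplicated):
  ∅ × ∅ = {} (∅)
  {2} × {b} = {(2,b)}
  {2} × {c} = {(2,c)}
  {2} × {b, c} = {(2,b), (2,c)}
  {2, 3} × {b} = {(2,b), (3,b)}
  {2, 3} × {c} = {(2,c), (3,c)}
  {1, 2, 3} × {b} = {(1,b), (2,b), (3,b)}
  {1, 2, 3} × {c} = {(1,c), (2,c), (3,c)}
  {2, 3} × {b, c} = {(2,b), (2,c), (3,b), (3,c)}
  {1, 2, 3} × {b, c} = {(1,b), (1,c), (2,b), (2,c), (3,b), (3,c)}
These 10 distinct sets form the basis B.
Close under arbitrary unions to get τ_{X×Y}; counting gives |τ_{X×Y}| = 16.


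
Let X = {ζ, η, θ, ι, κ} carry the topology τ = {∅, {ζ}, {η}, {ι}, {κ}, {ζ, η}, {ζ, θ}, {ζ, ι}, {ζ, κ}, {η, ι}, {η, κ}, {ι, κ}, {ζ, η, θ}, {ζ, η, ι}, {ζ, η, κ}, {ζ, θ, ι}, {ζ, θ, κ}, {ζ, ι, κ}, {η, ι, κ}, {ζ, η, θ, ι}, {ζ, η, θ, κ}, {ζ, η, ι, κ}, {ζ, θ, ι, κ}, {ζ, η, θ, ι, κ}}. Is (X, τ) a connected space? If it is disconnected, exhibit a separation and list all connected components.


(X, τ) is disconnected; components = [{η}, {ι}, {κ}, {ζ, θ}].

Find clopen sets (U ∈ τ with X ∖ U ∈ τ):
  U = ∅, X ∖ U = {ζ, η, θ, ι, κ} — both open, so U is clopen.
  U = {η}, X ∖ U = {ζ, θ, ι, κ} — both open, so U is clopen.
  U = {ι}, X ∖ U = {ζ, η, θ, κ} — both open, so U is clopen.
  U = {κ}, X ∖ U = {ζ, η, θ, ι} — both open, so U is clopen.
  U = {ζ, θ}, X ∖ U = {η, ι, κ} — both open, so U is clopen.
  U = {η, ι}, X ∖ U = {ζ, θ, κ} — both open, so U is clopen.
  U = {η, κ}, X ∖ U = {ζ, θ, ι} — both open, so U is clopen.
  U = {ι, κ}, X ∖ U = {ζ, η, θ} — both open, so U is clopen.
  U = {ζ, η, θ}, X ∖ U = {ι, κ} — both open, so U is clopen.
  U = {ζ, θ, ι}, X ∖ U = {η, κ} — both open, so U is clopen.
  U = {ζ, θ, κ}, X ∖ U = {η, ι} — both open, so U is clopen.
  U = {η, ι, κ}, X ∖ U = {ζ, θ} — both open, so U is clopen.
  U = {ζ, η, θ, ι}, X ∖ U = {κ} — both open, so U is clopen.
  U = {ζ, η, θ, κ}, X ∖ U = {ι} — both open, so U is clopen.
  U = {ζ, θ, ι, κ}, X ∖ U = {η} — both open, so U is clopen.
  U = {ζ, η, θ, ι, κ}, X ∖ U = ∅ — both open, so U is clopen.
Nontrivial clopen(s) exist: e.g. {η, ι}. So (X, τ) is disconnected.
Compute connected components by grouping points that agree on all clopens:
  component: {η}
  component: {ι}
  component: {κ}
  component: {ζ, θ}


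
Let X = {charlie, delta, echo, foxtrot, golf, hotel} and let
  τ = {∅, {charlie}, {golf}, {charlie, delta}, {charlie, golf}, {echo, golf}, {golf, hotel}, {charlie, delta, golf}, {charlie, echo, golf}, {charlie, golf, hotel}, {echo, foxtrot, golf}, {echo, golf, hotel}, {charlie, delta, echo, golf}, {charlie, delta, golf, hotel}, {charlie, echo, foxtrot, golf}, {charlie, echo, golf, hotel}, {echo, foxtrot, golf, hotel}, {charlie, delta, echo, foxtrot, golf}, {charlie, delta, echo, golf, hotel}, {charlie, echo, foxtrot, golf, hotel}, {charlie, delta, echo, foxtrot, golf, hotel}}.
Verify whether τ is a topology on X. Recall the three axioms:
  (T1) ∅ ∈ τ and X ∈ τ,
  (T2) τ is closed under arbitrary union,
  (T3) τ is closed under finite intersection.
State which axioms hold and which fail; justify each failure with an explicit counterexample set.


τ IS a topology on X.

Axiom (T1): ∅ ∈ τ? Yes; X ∈ τ? Yes.
Axiom (T2/T3): check pairwise unions and intersections of members of τ.
All pairwise intersections and unions checked — each lies in τ. Therefore τ satisfies (T1), (T2), (T3): it IS a topology on X.


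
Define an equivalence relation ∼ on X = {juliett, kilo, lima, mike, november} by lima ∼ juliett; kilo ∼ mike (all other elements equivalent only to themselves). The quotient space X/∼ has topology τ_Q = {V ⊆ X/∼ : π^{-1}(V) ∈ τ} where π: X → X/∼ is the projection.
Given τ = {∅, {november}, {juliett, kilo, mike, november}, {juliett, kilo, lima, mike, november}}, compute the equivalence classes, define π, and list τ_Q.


X/∼ = {[juliett=lima], [kilo=mike], [november]}; |τ_Q| = 3.

Equivalence classes: [juliett=lima], [kilo=mike], [november].
Quotient map π: X → X/∼ sends juliett ↦ [juliett=lima], kilo ↦ [kilo=mike], lima ↦ [juliett=lima], mike ↦ [kilo=mike], november ↦ [november].
For each subset V ⊆ X/∼, compute π^{-1}(V) ⊆ X and check whether π^{-1}(V) ∈ τ. V is open in τ_Q iff π^{-1}(V) ∈ τ.
  V = {}: π^{-1}(V) = ∅ ∈ τ ✓.
  V = {[juliett=lima]}: π^{-1}(V) = {juliett, lima} ∉ τ ✗.
  V = {[kilo=mike]}: π^{-1}(V) = {kilo, mike} ∉ τ ✗.
  V = {[juliett=lima], [kilo=mike]}: π^{-1}(V) = {juliett, kilo, lima, mike} ∉ τ ✗.
  V = {[november]}: π^{-1}(V) = {november} ∈ τ ✓.
  V = {[juliett=lima], [november]}: π^{-1}(V) = {juliett, lima, november} ∉ τ ✗.
  V = {[kilo=mike], [november]}: π^{-1}(V) = {kilo, mike, november} ∉ τ ✗.
  V = {[juliett=lima], [kilo=mike], [november]}: π^{-1}(V) = {juliett, kilo, lima, mike, november} ∈ τ ✓.
Open sets in the quotient: τ_Q = {{}, {[november]}, {[juliett=lima], [kilo=mike], [november]}} (3 elements).


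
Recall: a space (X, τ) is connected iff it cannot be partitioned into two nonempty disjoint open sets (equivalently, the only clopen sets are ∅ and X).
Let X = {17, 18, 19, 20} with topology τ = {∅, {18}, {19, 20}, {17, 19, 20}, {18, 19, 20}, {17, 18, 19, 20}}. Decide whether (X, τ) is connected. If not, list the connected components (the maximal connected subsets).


(X, τ) is disconnected; components = [{18}, {17, 19, 20}].

Find clopen sets (U ∈ τ with X ∖ U ∈ τ):
  U = ∅, X ∖ U = {17, 18, 19, 20} — both open, so U is clopen.
  U = {18}, X ∖ U = {17, 19, 20} — both open, so U is clopen.
  U = {17, 19, 20}, X ∖ U = {18} — both open, so U is clopen.
  U = {17, 18, 19, 20}, X ∖ U = ∅ — both open, so U is clopen.
Nontrivial clopen(s) exist: e.g. {17, 19, 20}. So (X, τ) is disconnected.
Compute connected components by grouping points that agree on all clopens:
  component: {18}
  component: {17, 19, 20}


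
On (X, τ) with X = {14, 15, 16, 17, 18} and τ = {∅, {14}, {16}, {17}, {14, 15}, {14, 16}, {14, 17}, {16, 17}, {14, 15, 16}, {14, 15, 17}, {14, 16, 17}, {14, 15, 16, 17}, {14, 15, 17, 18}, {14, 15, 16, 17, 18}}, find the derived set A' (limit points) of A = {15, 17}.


A' = {18}

For each x ∈ X, list the open sets U ∈ τ with x ∈ U, then check whether U ∩ (A ∖ {x}) ≠ ∅ for every such U.
  x = 14: open {14} ∋ x has {14} ∩ (A ∖ {14}) = ∅, so x is NOT a limit point.
  x = 15: open {14, 15} ∋ x has {14, 15} ∩ (A ∖ {15}) = ∅, so x is NOT a limit point.
  x = 16: open {16} ∋ x has {16} ∩ (A ∖ {16}) = ∅, so x is NOT a limit point.
  x = 17: open {17} ∋ x has {17} ∩ (A ∖ {17}) = ∅, so x is NOT a limit point.
  x = 18: opens ∋ x are {14, 15, 17, 18}, {14, 15, 16, 17, 18}; each meets A ∖ {18}, so x IS a limit point.
Collecting: A' = {18}.


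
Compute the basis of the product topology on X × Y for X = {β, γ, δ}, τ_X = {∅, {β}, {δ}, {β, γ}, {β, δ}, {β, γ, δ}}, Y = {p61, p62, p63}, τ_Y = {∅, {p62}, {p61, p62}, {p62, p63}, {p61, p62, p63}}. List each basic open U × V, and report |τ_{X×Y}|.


Basis B = {∅ × ∅, {β} × {p62}, {δ} × {p62}, {β} × {p61, p62}, {β} × {p62, p63}, {β, γ} × {p62}, {β, δ} × {p62}, {δ} × {p61, p62}, {δ} × {p62, p63}, {β} × {p61, p62, p63}, {β, γ, δ} × {p62}, {δ} × {p61, p62, p63}, {β, γ} × {p61, p62}, {β, δ} × {p61, p62}, {β, γ} × {p62, p63}, {β, δ} × {p62, p63}, {β, γ} × {p61, p62, p63}, {β, δ} × {p61, p62, p63}, {β, γ, δ} × {p61, p62}, {β, γ, δ} × {p62, p63}, {β, γ, δ} × {p61, p62, p63}}; |τ_{X×Y}| = 70.

Enumerate products U × V with U ∈ τ_X, V ∈ τ_Y (deduplicated):
  ∅ × ∅ = {} (∅)
  {β} × {p62} = {(β,p62)}
  {δ} × {p62} = {(δ,p62)}
  {β} × {p61, p62} = {(β,p61), (β,p62)}
  {β} × {p62, p63} = {(β,p62), (β,p63)}
  {β, γ} × {p62} = {(β,p62), (γ,p62)}
  {β, δ} × {p62} = {(β,p62), (δ,p62)}
  {δ} × {p61, p62} = {(δ,p61), (δ,p62)}
  {δ} × {p62, p63} = {(δ,p62), (δ,p63)}
  {β} × {p61, p62, p63} = {(β,p61), (β,p62), (β,p63)}
  {β, γ, δ} × {p62} = {(β,p62), (γ,p62), (δ,p62)}
  {δ} × {p61, p62, p63} = {(δ,p61), (δ,p62), (δ,p63)}
  {β, γ} × {p61, p62} = {(β,p61), (β,p62), (γ,p61), (γ,p62)}
  {β, δ} × {p61, p62} = {(β,p61), (β,p62), (δ,p61), (δ,p62)}
  {β, γ} × {p62, p63} = {(β,p62), (β,p63), (γ,p62), (γ,p63)}
  {β, δ} × {p62, p63} = {(β,p62), (β,p63), (δ,p62), (δ,p63)}
  {β, γ} × {p61, p62, p63} = {(β,p61), (β,p62), (β,p63), (γ,p61), (γ,p62), (γ,p63)}
  {β, δ} × {p61, p62, p63} = {(β,p61), (β,p62), (β,p63), (δ,p61), (δ,p62), (δ,p63)}
  {β, γ, δ} × {p61, p62} = {(β,p61), (β,p62), (γ,p61), (γ,p62), (δ,p61), (δ,p62)}
  {β, γ, δ} × {p62, p63} = {(β,p62), (β,p63), (γ,p62), (γ,p63), (δ,p62), (δ,p63)}
  {β, γ, δ} × {p61, p62, p63} = {(β,p61), (β,p62), (β,p63), (γ,p61), (γ,p62), (γ,p63), (δ,p61), (δ,p62), (δ,p63)}
These 21 distinct sets form the basis B.
Close under arbitrary unions to get τ_{X×Y}; counting gives |τ_{X×Y}| = 70.


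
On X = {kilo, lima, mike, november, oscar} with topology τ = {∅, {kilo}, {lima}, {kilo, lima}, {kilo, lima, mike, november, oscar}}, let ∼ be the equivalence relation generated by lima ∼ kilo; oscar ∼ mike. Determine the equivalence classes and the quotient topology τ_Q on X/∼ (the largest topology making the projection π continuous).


X/∼ = {[kilo=lima], [mike=oscar], [november]}; |τ_Q| = 3.

Equivalence classes: [kilo=lima], [mike=oscar], [november].
Quotient map π: X → X/∼ sends kilo ↦ [kilo=lima], lima ↦ [kilo=lima], mike ↦ [mike=oscar], november ↦ [november], oscar ↦ [mike=oscar].
For each subset V ⊆ X/∼, compute π^{-1}(V) ⊆ X and check whether π^{-1}(V) ∈ τ. V is open in τ_Q iff π^{-1}(V) ∈ τ.
  V = {}: π^{-1}(V) = ∅ ∈ τ ✓.
  V = {[kilo=lima]}: π^{-1}(V) = {kilo, lima} ∈ τ ✓.
  V = {[mike=oscar]}: π^{-1}(V) = {mike, oscar} ∉ τ ✗.
  V = {[kilo=lima], [mike=oscar]}: π^{-1}(V) = {kilo, lima, mike, oscar} ∉ τ ✗.
  V = {[november]}: π^{-1}(V) = {november} ∉ τ ✗.
  V = {[kilo=lima], [november]}: π^{-1}(V) = {kilo, lima, november} ∉ τ ✗.
  V = {[mike=oscar], [november]}: π^{-1}(V) = {mike, november, oscar} ∉ τ ✗.
  V = {[kilo=lima], [mike=oscar], [november]}: π^{-1}(V) = {kilo, lima, mike, november, oscar} ∈ τ ✓.
Open sets in the quotient: τ_Q = {{}, {[kilo=lima]}, {[kilo=lima], [mike=oscar], [november]}} (3 elements).


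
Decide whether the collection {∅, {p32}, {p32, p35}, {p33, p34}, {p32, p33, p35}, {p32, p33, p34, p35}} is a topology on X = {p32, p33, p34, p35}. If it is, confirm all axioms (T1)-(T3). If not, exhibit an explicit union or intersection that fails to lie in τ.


τ is NOT a topology on X.

Axiom (T1): ∅ ∈ τ? Yes; X ∈ τ? Yes.
Axiom (T2/T3): check pairwise unions and intersections of members of τ.
Counterexample for (T2): {p32} ∪ {p33, p34} = {p32, p33, p34} ∉ τ. Therefore τ is NOT a topology.


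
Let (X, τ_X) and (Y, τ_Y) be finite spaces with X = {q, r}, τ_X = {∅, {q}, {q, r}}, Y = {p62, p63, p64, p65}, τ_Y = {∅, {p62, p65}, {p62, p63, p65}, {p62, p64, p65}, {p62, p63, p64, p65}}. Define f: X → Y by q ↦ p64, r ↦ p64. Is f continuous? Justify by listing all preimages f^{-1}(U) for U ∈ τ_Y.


f IS continuous.

Compute f^{-1}(U) for each U ∈ τ_Y:
  U = ∅: f^{-1}(U) = ∅ ∈ τ_X ✓.
  U = {p62, p65}: f^{-1}(U) = ∅ ∈ τ_X ✓.
  U = {p62, p63, p65}: f^{-1}(U) = ∅ ∈ τ_X ✓.
  U = {p62, p64, p65}: f^{-1}(U) = {q, r} ∈ τ_X ✓.
  U = {p62, p63, p64, p65}: f^{-1}(U) = {q, r} ∈ τ_X ✓.
Every preimage lies in τ_X, so f IS continuous.


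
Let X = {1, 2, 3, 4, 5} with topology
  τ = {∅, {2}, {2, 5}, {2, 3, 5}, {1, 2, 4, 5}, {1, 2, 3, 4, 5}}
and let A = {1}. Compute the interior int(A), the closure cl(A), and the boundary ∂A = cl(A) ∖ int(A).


int(A) = ∅, cl(A) = {1, 4}, ∂A = {1, 4}.

Closed sets in (X, τ) are complements of opens:
  closed(X, τ) = {∅, {3}, {1, 4}, {1, 3, 4}, {1, 3, 4, 5}, {1, 2, 3, 4, 5}}.
int(A) = ⋃ {U ∈ τ : U ⊆ A}. Opens contained in A: ∅.
Taking the union of these: int(A) = ∅.
cl(A) = ⋂ {C closed : A ⊆ C}. Closed sets containing A: {1, 4}, {1, 3, 4}, {1, 3, 4, 5}, {1, 2, 3, 4, 5}.
Intersecting these: cl(A) = {1, 4}.
∂A = cl(A) ∖ int(A) = {1, 4} ∖ ∅ = {1, 4}.


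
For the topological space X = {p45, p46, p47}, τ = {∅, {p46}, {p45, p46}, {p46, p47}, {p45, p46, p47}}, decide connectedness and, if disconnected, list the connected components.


(X, τ) is connected.

Find clopen sets (U ∈ τ with X ∖ U ∈ τ):
  U = ∅, X ∖ U = {p45, p46, p47} — both open, so U is clopen.
  U = {p45, p46, p47}, X ∖ U = ∅ — both open, so U is clopen.
Only trivial clopens (∅ and X) exist, so (X, τ) is connected.
Compute connected components by grouping points that agree on all clopens:
  component: {p45, p46, p47}


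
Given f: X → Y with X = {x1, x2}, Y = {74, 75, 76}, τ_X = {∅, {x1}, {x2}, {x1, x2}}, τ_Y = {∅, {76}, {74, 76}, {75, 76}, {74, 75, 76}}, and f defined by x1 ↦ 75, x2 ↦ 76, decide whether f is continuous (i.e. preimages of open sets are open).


f IS continuous.

Compute f^{-1}(U) for each U ∈ τ_Y:
  U = ∅: f^{-1}(U) = ∅ ∈ τ_X ✓.
  U = {76}: f^{-1}(U) = {x2} ∈ τ_X ✓.
  U = {74, 76}: f^{-1}(U) = {x2} ∈ τ_X ✓.
  U = {75, 76}: f^{-1}(U) = {x1, x2} ∈ τ_X ✓.
  U = {74, 75, 76}: f^{-1}(U) = {x1, x2} ∈ τ_X ✓.
Every preimage lies in τ_X, so f IS continuous.


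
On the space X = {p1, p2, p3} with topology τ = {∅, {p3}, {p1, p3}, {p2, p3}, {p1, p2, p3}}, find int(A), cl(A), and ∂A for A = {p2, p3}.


int(A) = {p2, p3}, cl(A) = {p1, p2, p3}, ∂A = {p1}.

Closed sets in (X, τ) are complements of opens:
  closed(X, τ) = {∅, {p1}, {p2}, {p1, p2}, {p1, p2, p3}}.
int(A) = ⋃ {U ∈ τ : U ⊆ A}. Opens contained in A: ∅, {p3}, {p2, p3}.
Taking the union of these: int(A) = {p2, p3}.
cl(A) = ⋂ {C closed : A ⊆ C}. Closed sets containing A: {p1, p2, p3}.
Intersecting these: cl(A) = {p1, p2, p3}.
∂A = cl(A) ∖ int(A) = {p1, p2, p3} ∖ {p2, p3} = {p1}.


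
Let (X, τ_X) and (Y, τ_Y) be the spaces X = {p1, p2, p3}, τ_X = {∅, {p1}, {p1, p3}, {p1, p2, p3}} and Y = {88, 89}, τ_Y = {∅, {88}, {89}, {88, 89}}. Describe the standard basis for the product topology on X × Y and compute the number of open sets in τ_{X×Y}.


Basis B = {∅ × ∅, {p1} × {88}, {p1} × {89}, {p1} × {88, 89}, {p1, p3} × {88}, {p1, p3} × {89}, {p1, p2, p3} × {88}, {p1, p2, p3} × {89}, {p1, p3} × {88, 89}, {p1, p2, p3} × {88, 89}}; |τ_{X×Y}| = 16.

Enumerate products U × V with U ∈ τ_X, V ∈ τ_Y (deduplicated):
  ∅ × ∅ = {} (∅)
  {p1} × {88} = {(p1,88)}
  {p1} × {89} = {(p1,89)}
  {p1} × {88, 89} = {(p1,88), (p1,89)}
  {p1, p3} × {88} = {(p1,88), (p3,88)}
  {p1, p3} × {89} = {(p1,89), (p3,89)}
  {p1, p2, p3} × {88} = {(p1,88), (p2,88), (p3,88)}
  {p1, p2, p3} × {89} = {(p1,89), (p2,89), (p3,89)}
  {p1, p3} × {88, 89} = {(p1,88), (p1,89), (p3,88), (p3,89)}
  {p1, p2, p3} × {88, 89} = {(p1,88), (p1,89), (p2,88), (p2,89), (p3,88), (p3,89)}
These 10 distinct sets form the basis B.
Close under arbitrary unions to get τ_{X×Y}; counting gives |τ_{X×Y}| = 16.


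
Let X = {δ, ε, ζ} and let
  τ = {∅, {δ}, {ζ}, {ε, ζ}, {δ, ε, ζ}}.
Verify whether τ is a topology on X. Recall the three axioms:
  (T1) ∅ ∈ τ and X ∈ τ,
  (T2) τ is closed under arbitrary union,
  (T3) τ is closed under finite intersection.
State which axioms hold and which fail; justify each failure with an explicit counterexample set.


τ is NOT a topology on X.

Axiom (T1): ∅ ∈ τ? Yes; X ∈ τ? Yes.
Axiom (T2/T3): check pairwise unions and intersections of members of τ.
Counterexample for (T2): {δ} ∪ {ζ} = {δ, ζ} ∉ τ. Therefore τ is NOT a topology.


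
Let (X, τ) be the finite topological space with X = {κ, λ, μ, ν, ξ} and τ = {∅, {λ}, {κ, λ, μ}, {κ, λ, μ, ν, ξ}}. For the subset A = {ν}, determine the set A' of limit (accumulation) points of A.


A' = {ξ}

For each x ∈ X, list the open sets U ∈ τ with x ∈ U, then check whether U ∩ (A ∖ {x}) ≠ ∅ for every such U.
  x = κ: open {κ, λ, μ} ∋ x has {κ, λ, μ} ∩ (A ∖ {κ}) = ∅, so x is NOT a limit point.
  x = λ: open {λ} ∋ x has {λ} ∩ (A ∖ {λ}) = ∅, so x is NOT a limit point.
  x = μ: open {κ, λ, μ} ∋ x has {κ, λ, μ} ∩ (A ∖ {μ}) = ∅, so x is NOT a limit point.
  x = ν: open {κ, λ, μ, ν, ξ} ∋ x has {κ, λ, μ, ν, ξ} ∩ (A ∖ {ν}) = ∅, so x is NOT a limit point.
  x = ξ: opens ∋ x are {κ, λ, μ, ν, ξ}; each meets A ∖ {ξ}, so x IS a limit point.
Collecting: A' = {ξ}.


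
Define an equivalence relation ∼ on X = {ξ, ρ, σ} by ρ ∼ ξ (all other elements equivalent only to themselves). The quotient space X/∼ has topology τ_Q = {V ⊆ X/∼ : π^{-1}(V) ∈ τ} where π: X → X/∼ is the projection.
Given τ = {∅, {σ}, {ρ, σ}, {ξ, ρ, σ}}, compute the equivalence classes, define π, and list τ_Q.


X/∼ = {[ξ=ρ], [σ]}; |τ_Q| = 3.

Equivalence classes: [ξ=ρ], [σ].
Quotient map π: X → X/∼ sends ξ ↦ [ξ=ρ], ρ ↦ [ξ=ρ], σ ↦ [σ].
For each subset V ⊆ X/∼, compute π^{-1}(V) ⊆ X and check whether π^{-1}(V) ∈ τ. V is open in τ_Q iff π^{-1}(V) ∈ τ.
  V = {}: π^{-1}(V) = ∅ ∈ τ ✓.
  V = {[ξ=ρ]}: π^{-1}(V) = {ξ, ρ} ∉ τ ✗.
  V = {[σ]}: π^{-1}(V) = {σ} ∈ τ ✓.
  V = {[ξ=ρ], [σ]}: π^{-1}(V) = {ξ, ρ, σ} ∈ τ ✓.
Open sets in the quotient: τ_Q = {{}, {[σ]}, {[ξ=ρ], [σ]}} (3 elements).


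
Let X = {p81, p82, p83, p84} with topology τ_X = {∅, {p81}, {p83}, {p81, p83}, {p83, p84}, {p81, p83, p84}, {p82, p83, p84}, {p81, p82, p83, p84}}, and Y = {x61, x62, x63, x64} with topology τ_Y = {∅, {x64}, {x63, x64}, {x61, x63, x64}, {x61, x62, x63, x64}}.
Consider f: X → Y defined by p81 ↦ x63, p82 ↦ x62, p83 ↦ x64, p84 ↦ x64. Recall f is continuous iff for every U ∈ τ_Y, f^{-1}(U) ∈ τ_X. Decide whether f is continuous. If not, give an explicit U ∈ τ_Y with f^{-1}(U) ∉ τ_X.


f IS continuous.

Compute f^{-1}(U) for each U ∈ τ_Y:
  U = ∅: f^{-1}(U) = ∅ ∈ τ_X ✓.
  U = {x64}: f^{-1}(U) = {p83, p84} ∈ τ_X ✓.
  U = {x63, x64}: f^{-1}(U) = {p81, p83, p84} ∈ τ_X ✓.
  U = {x61, x63, x64}: f^{-1}(U) = {p81, p83, p84} ∈ τ_X ✓.
  U = {x61, x62, x63, x64}: f^{-1}(U) = {p81, p82, p83, p84} ∈ τ_X ✓.
Every preimage lies in τ_X, so f IS continuous.


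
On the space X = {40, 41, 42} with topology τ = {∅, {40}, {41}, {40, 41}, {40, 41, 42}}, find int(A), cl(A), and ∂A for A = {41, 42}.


int(A) = {41}, cl(A) = {41, 42}, ∂A = {42}.

Closed sets in (X, τ) are complements of opens:
  closed(X, τ) = {∅, {42}, {40, 42}, {41, 42}, {40, 41, 42}}.
int(A) = ⋃ {U ∈ τ : U ⊆ A}. Opens contained in A: ∅, {41}.
Taking the union of these: int(A) = {41}.
cl(A) = ⋂ {C closed : A ⊆ C}. Closed sets containing A: {41, 42}, {40, 41, 42}.
Intersecting these: cl(A) = {41, 42}.
∂A = cl(A) ∖ int(A) = {41, 42} ∖ {41} = {42}.


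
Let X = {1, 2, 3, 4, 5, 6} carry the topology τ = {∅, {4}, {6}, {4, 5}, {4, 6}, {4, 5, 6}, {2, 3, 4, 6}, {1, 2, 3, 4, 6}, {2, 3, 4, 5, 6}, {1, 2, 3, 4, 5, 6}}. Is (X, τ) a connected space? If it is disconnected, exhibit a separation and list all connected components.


(X, τ) is connected.

Find clopen sets (U ∈ τ with X ∖ U ∈ τ):
  U = ∅, X ∖ U = {1, 2, 3, 4, 5, 6} — both open, so U is clopen.
  U = {1, 2, 3, 4, 5, 6}, X ∖ U = ∅ — both open, so U is clopen.
Only trivial clopens (∅ and X) exist, so (X, τ) is connected.
Compute connected components by grouping points that agree on all clopens:
  component: {1, 2, 3, 4, 5, 6}


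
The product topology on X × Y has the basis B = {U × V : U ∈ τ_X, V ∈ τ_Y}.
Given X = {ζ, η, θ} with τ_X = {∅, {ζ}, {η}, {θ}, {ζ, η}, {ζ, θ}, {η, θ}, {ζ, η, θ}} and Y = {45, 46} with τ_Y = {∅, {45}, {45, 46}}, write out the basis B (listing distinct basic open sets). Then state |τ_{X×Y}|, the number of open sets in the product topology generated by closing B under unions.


Basis B = {∅ × ∅, {ζ} × {45}, {η} × {45}, {θ} × {45}, {ζ} × {45, 46}, {ζ, η} × {45}, {ζ, θ} × {45}, {η} × {45, 46}, {η, θ} × {45}, {θ} × {45, 46}, {ζ, η, θ} × {45}, {ζ, η} × {45, 46}, {ζ, θ} × {45, 46}, {η, θ} × {45, 46}, {ζ, η, θ} × {45, 46}}; |τ_{X×Y}| = 27.

Enumerate products U × V with U ∈ τ_X, V ∈ τ_Y (deduplicated):
  ∅ × ∅ = {} (∅)
  {ζ} × {45} = {(ζ,45)}
  {η} × {45} = {(η,45)}
  {θ} × {45} = {(θ,45)}
  {ζ} × {45, 46} = {(ζ,45), (ζ,46)}
  {ζ, η} × {45} = {(ζ,45), (η,45)}
  {ζ, θ} × {45} = {(ζ,45), (θ,45)}
  {η} × {45, 46} = {(η,45), (η,46)}
  {η, θ} × {45} = {(η,45), (θ,45)}
  {θ} × {45, 46} = {(θ,45), (θ,46)}
  {ζ, η, θ} × {45} = {(ζ,45), (η,45), (θ,45)}
  {ζ, η} × {45, 46} = {(ζ,45), (ζ,46), (η,45), (η,46)}
  {ζ, θ} × {45, 46} = {(ζ,45), (ζ,46), (θ,45), (θ,46)}
  {η, θ} × {45, 46} = {(η,45), (η,46), (θ,45), (θ,46)}
  {ζ, η, θ} × {45, 46} = {(ζ,45), (ζ,46), (η,45), (η,46), (θ,45), (θ,46)}
These 15 distinct sets form the basis B.
Close under arbitrary unions to get τ_{X×Y}; counting gives |τ_{X×Y}| = 27.


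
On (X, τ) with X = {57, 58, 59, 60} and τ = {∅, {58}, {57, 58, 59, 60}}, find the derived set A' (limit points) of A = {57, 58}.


A' = {57, 59, 60}

For each x ∈ X, list the open sets U ∈ τ with x ∈ U, then check whether U ∩ (A ∖ {x}) ≠ ∅ for every such U.
  x = 57: opens ∋ x are {57, 58, 59, 60}; each meets A ∖ {57}, so x IS a limit point.
  x = 58: open {58} ∋ x has {58} ∩ (A ∖ {58}) = ∅, so x is NOT a limit point.
  x = 59: opens ∋ x are {57, 58, 59, 60}; each meets A ∖ {59}, so x IS a limit point.
  x = 60: opens ∋ x are {57, 58, 59, 60}; each meets A ∖ {60}, so x IS a limit point.
Collecting: A' = {57, 59, 60}.


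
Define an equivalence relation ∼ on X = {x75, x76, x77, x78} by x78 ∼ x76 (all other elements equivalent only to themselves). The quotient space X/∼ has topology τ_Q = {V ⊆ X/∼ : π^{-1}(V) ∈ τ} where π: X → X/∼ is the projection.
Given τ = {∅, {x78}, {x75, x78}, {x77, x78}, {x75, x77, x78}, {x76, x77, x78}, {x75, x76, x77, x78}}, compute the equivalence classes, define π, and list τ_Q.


X/∼ = {[x75], [x76=x78], [x77]}; |τ_Q| = 3.

Equivalence classes: [x75], [x76=x78], [x77].
Quotient map π: X → X/∼ sends x75 ↦ [x75], x76 ↦ [x76=x78], x77 ↦ [x77], x78 ↦ [x76=x78].
For each subset V ⊆ X/∼, compute π^{-1}(V) ⊆ X and check whether π^{-1}(V) ∈ τ. V is open in τ_Q iff π^{-1}(V) ∈ τ.
  V = {}: π^{-1}(V) = ∅ ∈ τ ✓.
  V = {[x75]}: π^{-1}(V) = {x75} ∉ τ ✗.
  V = {[x76=x78]}: π^{-1}(V) = {x76, x78} ∉ τ ✗.
  V = {[x75], [x76=x78]}: π^{-1}(V) = {x75, x76, x78} ∉ τ ✗.
  V = {[x77]}: π^{-1}(V) = {x77} ∉ τ ✗.
  V = {[x75], [x77]}: π^{-1}(V) = {x75, x77} ∉ τ ✗.
  V = {[x76=x78], [x77]}: π^{-1}(V) = {x76, x77, x78} ∈ τ ✓.
  V = {[x75], [x76=x78], [x77]}: π^{-1}(V) = {x75, x76, x77, x78} ∈ τ ✓.
Open sets in the quotient: τ_Q = {{}, {[x76=x78], [x77]}, {[x75], [x76=x78], [x77]}} (3 elements).


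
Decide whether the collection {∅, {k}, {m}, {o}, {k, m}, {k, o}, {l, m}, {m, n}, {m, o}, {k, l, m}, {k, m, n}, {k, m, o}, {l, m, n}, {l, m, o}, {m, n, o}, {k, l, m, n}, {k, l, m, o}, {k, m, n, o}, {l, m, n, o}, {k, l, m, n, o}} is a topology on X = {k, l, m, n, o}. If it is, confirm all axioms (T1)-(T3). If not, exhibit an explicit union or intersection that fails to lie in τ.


τ IS a topology on X.

Axiom (T1): ∅ ∈ τ? Yes; X ∈ τ? Yes.
Axiom (T2/T3): check pairwise unions and intersections of members of τ.
All pairwise intersections and unions checked — each lies in τ. Therefore τ satisfies (T1), (T2), (T3): it IS a topology on X.


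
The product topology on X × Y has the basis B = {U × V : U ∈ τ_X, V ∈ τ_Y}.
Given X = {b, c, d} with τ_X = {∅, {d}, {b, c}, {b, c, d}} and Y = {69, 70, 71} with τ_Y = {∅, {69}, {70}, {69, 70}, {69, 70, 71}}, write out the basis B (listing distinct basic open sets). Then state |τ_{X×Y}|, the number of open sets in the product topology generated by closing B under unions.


Basis B = {∅ × ∅, {d} × {69}, {d} × {70}, {b, c} × {69}, {b, c} × {70}, {d} × {69, 70}, {b, c, d} × {69}, {b, c, d} × {70}, {d} × {69, 70, 71}, {b, c} × {69, 70}, {b, c} × {69, 70, 71}, {b, c, d} × {69, 70}, {b, c, d} × {69, 70, 71}}; |τ_{X×Y}| = 25.

Enumerate products U × V with U ∈ τ_X, V ∈ τ_Y (deduplicated):
  ∅ × ∅ = {} (∅)
  {d} × {69} = {(d,69)}
  {d} × {70} = {(d,70)}
  {b, c} × {69} = {(b,69), (c,69)}
  {b, c} × {70} = {(b,70), (c,70)}
  {d} × {69, 70} = {(d,69), (d,70)}
  {b, c, d} × {69} = {(b,69), (c,69), (d,69)}
  {b, c, d} × {70} = {(b,70), (c,70), (d,70)}
  {d} × {69, 70, 71} = {(d,69), (d,70), (d,71)}
  {b, c} × {69, 70} = {(b,69), (b,70), (c,69), (c,70)}
  {b, c} × {69, 70, 71} = {(b,69), (b,70), (b,71), (c,69), (c,70), (c,71)}
  {b, c, d} × {69, 70} = {(b,69), (b,70), (c,69), (c,70), (d,69), (d,70)}
  {b, c, d} × {69, 70, 71} = {(b,69), (b,70), (b,71), (c,69), (c,70), (c,71), (d,69), (d,70), (d,71)}
These 13 distinct sets form the basis B.
Close under arbitrary unions to get τ_{X×Y}; counting gives |τ_{X×Y}| = 25.


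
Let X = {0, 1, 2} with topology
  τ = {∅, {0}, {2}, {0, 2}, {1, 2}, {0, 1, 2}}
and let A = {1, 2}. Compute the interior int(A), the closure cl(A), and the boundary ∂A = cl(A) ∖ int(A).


int(A) = {1, 2}, cl(A) = {1, 2}, ∂A = ∅.

Closed sets in (X, τ) are complements of opens:
  closed(X, τ) = {∅, {0}, {1}, {0, 1}, {1, 2}, {0, 1, 2}}.
int(A) = ⋃ {U ∈ τ : U ⊆ A}. Opens contained in A: ∅, {2}, {1, 2}.
Taking the union of these: int(A) = {1, 2}.
cl(A) = ⋂ {C closed : A ⊆ C}. Closed sets containing A: {1, 2}, {0, 1, 2}.
Intersecting these: cl(A) = {1, 2}.
∂A = cl(A) ∖ int(A) = {1, 2} ∖ {1, 2} = ∅.


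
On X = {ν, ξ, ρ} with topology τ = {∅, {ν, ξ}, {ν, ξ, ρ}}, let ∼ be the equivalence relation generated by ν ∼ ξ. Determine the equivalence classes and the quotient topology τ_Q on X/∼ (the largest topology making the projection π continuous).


X/∼ = {[ν=ξ], [ρ]}; |τ_Q| = 3.

Equivalence classes: [ν=ξ], [ρ].
Quotient map π: X → X/∼ sends ν ↦ [ν=ξ], ξ ↦ [ν=ξ], ρ ↦ [ρ].
For each subset V ⊆ X/∼, compute π^{-1}(V) ⊆ X and check whether π^{-1}(V) ∈ τ. V is open in τ_Q iff π^{-1}(V) ∈ τ.
  V = {}: π^{-1}(V) = ∅ ∈ τ ✓.
  V = {[ν=ξ]}: π^{-1}(V) = {ν, ξ} ∈ τ ✓.
  V = {[ρ]}: π^{-1}(V) = {ρ} ∉ τ ✗.
  V = {[ν=ξ], [ρ]}: π^{-1}(V) = {ν, ξ, ρ} ∈ τ ✓.
Open sets in the quotient: τ_Q = {{}, {[ν=ξ]}, {[ν=ξ], [ρ]}} (3 elements).


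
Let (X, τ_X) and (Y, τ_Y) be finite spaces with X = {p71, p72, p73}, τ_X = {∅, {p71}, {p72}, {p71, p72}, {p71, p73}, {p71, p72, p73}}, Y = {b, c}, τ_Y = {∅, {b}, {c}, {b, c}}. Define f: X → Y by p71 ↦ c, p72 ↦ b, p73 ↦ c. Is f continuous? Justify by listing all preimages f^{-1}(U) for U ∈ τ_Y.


f IS continuous.

Compute f^{-1}(U) for each U ∈ τ_Y:
  U = ∅: f^{-1}(U) = ∅ ∈ τ_X ✓.
  U = {b}: f^{-1}(U) = {p72} ∈ τ_X ✓.
  U = {c}: f^{-1}(U) = {p71, p73} ∈ τ_X ✓.
  U = {b, c}: f^{-1}(U) = {p71, p72, p73} ∈ τ_X ✓.
Every preimage lies in τ_X, so f IS continuous.


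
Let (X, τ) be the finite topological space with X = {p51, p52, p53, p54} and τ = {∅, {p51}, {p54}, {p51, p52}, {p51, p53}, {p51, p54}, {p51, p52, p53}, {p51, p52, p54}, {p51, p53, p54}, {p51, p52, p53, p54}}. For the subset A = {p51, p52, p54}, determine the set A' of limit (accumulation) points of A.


A' = {p52, p53}

For each x ∈ X, list the open sets U ∈ τ with x ∈ U, then check whether U ∩ (A ∖ {x}) ≠ ∅ for every such U.
  x = p51: open {p51} ∋ x has {p51} ∩ (A ∖ {p51}) = ∅, so x is NOT a limit point.
  x = p52: opens ∋ x are {p51, p52}, {p51, p52, p53}, {p51, p52, p54}, {p51, p52, p53, p54}; each meets A ∖ {p52}, so x IS a limit point.
  x = p53: opens ∋ x are {p51, p53}, {p51, p52, p53}, {p51, p53, p54}, {p51, p52, p53, p54}; each meets A ∖ {p53}, so x IS a limit point.
  x = p54: open {p54} ∋ x has {p54} ∩ (A ∖ {p54}) = ∅, so x is NOT a limit point.
Collecting: A' = {p52, p53}.


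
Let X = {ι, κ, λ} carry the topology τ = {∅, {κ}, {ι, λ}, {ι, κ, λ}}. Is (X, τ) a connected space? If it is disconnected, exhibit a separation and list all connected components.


(X, τ) is disconnected; components = [{κ}, {ι, λ}].

Find clopen sets (U ∈ τ with X ∖ U ∈ τ):
  U = ∅, X ∖ U = {ι, κ, λ} — both open, so U is clopen.
  U = {κ}, X ∖ U = {ι, λ} — both open, so U is clopen.
  U = {ι, λ}, X ∖ U = {κ} — both open, so U is clopen.
  U = {ι, κ, λ}, X ∖ U = ∅ — both open, so U is clopen.
Nontrivial clopen(s) exist: e.g. {κ}. So (X, τ) is disconnected.
Compute connected components by grouping points that agree on all clopens:
  component: {κ}
  component: {ι, λ}


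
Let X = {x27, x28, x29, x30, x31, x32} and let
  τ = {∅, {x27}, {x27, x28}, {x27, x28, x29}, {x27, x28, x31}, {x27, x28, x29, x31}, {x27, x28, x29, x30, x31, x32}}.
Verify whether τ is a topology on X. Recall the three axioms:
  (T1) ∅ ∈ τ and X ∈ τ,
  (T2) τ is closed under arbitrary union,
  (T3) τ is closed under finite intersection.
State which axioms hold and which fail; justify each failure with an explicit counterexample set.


τ IS a topology on X.

Axiom (T1): ∅ ∈ τ? Yes; X ∈ τ? Yes.
Axiom (T2/T3): check pairwise unions and intersections of members of τ.
All pairwise intersections and unions checked — each lies in τ. Therefore τ satisfies (T1), (T2), (T3): it IS a topology on X.


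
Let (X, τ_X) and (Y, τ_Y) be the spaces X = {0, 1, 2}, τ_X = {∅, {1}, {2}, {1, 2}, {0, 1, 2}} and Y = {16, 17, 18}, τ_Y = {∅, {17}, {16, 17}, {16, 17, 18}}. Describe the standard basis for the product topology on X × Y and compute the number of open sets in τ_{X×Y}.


Basis B = {∅ × ∅, {1} × {17}, {2} × {17}, {1} × {16, 17}, {1, 2} × {17}, {2} × {16, 17}, {0, 1, 2} × {17}, {1} × {16, 17, 18}, {2} × {16, 17, 18}, {1, 2} × {16, 17}, {0, 1, 2} × {16, 17}, {1, 2} × {16, 17, 18}, {0, 1, 2} × {16, 17, 18}}; |τ_{X×Y}| = 30.

Enumerate products U × V with U ∈ τ_X, V ∈ τ_Y (deduplicated):
  ∅ × ∅ = {} (∅)
  {1} × {17} = {(1,17)}
  {2} × {17} = {(2,17)}
  {1} × {16, 17} = {(1,16), (1,17)}
  {1, 2} × {17} = {(1,17), (2,17)}
  {2} × {16, 17} = {(2,16), (2,17)}
  {0, 1, 2} × {17} = {(0,17), (1,17), (2,17)}
  {1} × {16, 17, 18} = {(1,16), (1,17), (1,18)}
  {2} × {16, 17, 18} = {(2,16), (2,17), (2,18)}
  {1, 2} × {16, 17} = {(1,16), (1,17), (2,16), (2,17)}
  {0, 1, 2} × {16, 17} = {(0,16), (0,17), (1,16), (1,17), (2,16), (2,17)}
  {1, 2} × {16, 17, 18} = {(1,16), (1,17), (1,18), (2,16), (2,17), (2,18)}
  {0, 1, 2} × {16, 17, 18} = {(0,16), (0,17), (0,18), (1,16), (1,17), (1,18), (2,16), (2,17), (2,18)}
These 13 distinct sets form the basis B.
Close under arbitrary unions to get τ_{X×Y}; counting gives |τ_{X×Y}| = 30.


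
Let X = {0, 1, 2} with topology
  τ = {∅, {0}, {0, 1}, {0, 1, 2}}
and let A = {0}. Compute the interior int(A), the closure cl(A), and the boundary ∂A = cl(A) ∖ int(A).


int(A) = {0}, cl(A) = {0, 1, 2}, ∂A = {1, 2}.

Closed sets in (X, τ) are complements of opens:
  closed(X, τ) = {∅, {2}, {1, 2}, {0, 1, 2}}.
int(A) = ⋃ {U ∈ τ : U ⊆ A}. Opens contained in A: ∅, {0}.
Taking the union of these: int(A) = {0}.
cl(A) = ⋂ {C closed : A ⊆ C}. Closed sets containing A: {0, 1, 2}.
Intersecting these: cl(A) = {0, 1, 2}.
∂A = cl(A) ∖ int(A) = {0, 1, 2} ∖ {0} = {1, 2}.


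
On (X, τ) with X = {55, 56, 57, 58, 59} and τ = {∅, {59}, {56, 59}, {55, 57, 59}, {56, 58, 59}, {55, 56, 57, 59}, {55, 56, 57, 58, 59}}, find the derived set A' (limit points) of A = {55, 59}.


A' = {55, 56, 57, 58}

For each x ∈ X, list the open sets U ∈ τ with x ∈ U, then check whether U ∩ (A ∖ {x}) ≠ ∅ for every such U.
  x = 55: opens ∋ x are {55, 57, 59}, {55, 56, 57, 59}, {55, 56, 57, 58, 59}; each meets A ∖ {55}, so x IS a limit point.
  x = 56: opens ∋ x are {56, 59}, {56, 58, 59}, {55, 56, 57, 59}, {55, 56, 57, 58, 59}; each meets A ∖ {56}, so x IS a limit point.
  x = 57: opens ∋ x are {55, 57, 59}, {55, 56, 57, 59}, {55, 56, 57, 58, 59}; each meets A ∖ {57}, so x IS a limit point.
  x = 58: opens ∋ x are {56, 58, 59}, {55, 56, 57, 58, 59}; each meets A ∖ {58}, so x IS a limit point.
  x = 59: open {59} ∋ x has {59} ∩ (A ∖ {59}) = ∅, so x is NOT a limit point.
Collecting: A' = {55, 56, 57, 58}.


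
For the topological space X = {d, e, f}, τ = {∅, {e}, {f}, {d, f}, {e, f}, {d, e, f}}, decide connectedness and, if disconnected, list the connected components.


(X, τ) is disconnected; components = [{e}, {d, f}].

Find clopen sets (U ∈ τ with X ∖ U ∈ τ):
  U = ∅, X ∖ U = {d, e, f} — both open, so U is clopen.
  U = {e}, X ∖ U = {d, f} — both open, so U is clopen.
  U = {d, f}, X ∖ U = {e} — both open, so U is clopen.
  U = {d, e, f}, X ∖ U = ∅ — both open, so U is clopen.
Nontrivial clopen(s) exist: e.g. {e}. So (X, τ) is disconnected.
Compute connected components by grouping points that agree on all clopens:
  component: {e}
  component: {d, f}


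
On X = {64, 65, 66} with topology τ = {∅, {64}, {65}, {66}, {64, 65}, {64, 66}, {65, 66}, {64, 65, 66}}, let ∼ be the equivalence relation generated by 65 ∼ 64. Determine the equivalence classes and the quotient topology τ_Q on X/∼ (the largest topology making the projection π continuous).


X/∼ = {[64=65], [66]}; |τ_Q| = 4.

Equivalence classes: [64=65], [66].
Quotient map π: X → X/∼ sends 64 ↦ [64=65], 65 ↦ [64=65], 66 ↦ [66].
For each subset V ⊆ X/∼, compute π^{-1}(V) ⊆ X and check whether π^{-1}(V) ∈ τ. V is open in τ_Q iff π^{-1}(V) ∈ τ.
  V = {}: π^{-1}(V) = ∅ ∈ τ ✓.
  V = {[64=65]}: π^{-1}(V) = {64, 65} ∈ τ ✓.
  V = {[66]}: π^{-1}(V) = {66} ∈ τ ✓.
  V = {[64=65], [66]}: π^{-1}(V) = {64, 65, 66} ∈ τ ✓.
Open sets in the quotient: τ_Q = {{}, {[64=65]}, {[66]}, {[64=65], [66]}} (4 elements).


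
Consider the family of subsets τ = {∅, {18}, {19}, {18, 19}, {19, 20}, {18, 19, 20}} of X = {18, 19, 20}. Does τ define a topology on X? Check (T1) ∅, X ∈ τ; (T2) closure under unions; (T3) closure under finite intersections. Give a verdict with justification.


τ IS a topology on X.

Axiom (T1): ∅ ∈ τ? Yes; X ∈ τ? Yes.
Axiom (T2/T3): check pairwise unions and intersections of members of τ.
All pairwise intersections and unions checked — each lies in τ. Therefore τ satisfies (T1), (T2), (T3): it IS a topology on X.


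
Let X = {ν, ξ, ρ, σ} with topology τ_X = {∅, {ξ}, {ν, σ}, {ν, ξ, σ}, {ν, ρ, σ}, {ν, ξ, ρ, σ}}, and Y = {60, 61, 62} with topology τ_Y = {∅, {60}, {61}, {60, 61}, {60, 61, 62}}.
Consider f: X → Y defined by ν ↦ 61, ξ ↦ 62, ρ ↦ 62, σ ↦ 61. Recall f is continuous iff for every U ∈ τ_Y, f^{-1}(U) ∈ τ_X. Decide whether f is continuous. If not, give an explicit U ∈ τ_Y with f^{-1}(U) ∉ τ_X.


f IS continuous.

Compute f^{-1}(U) for each U ∈ τ_Y:
  U = ∅: f^{-1}(U) = ∅ ∈ τ_X ✓.
  U = {60}: f^{-1}(U) = ∅ ∈ τ_X ✓.
  U = {61}: f^{-1}(U) = {ν, σ} ∈ τ_X ✓.
  U = {60, 61}: f^{-1}(U) = {ν, σ} ∈ τ_X ✓.
  U = {60, 61, 62}: f^{-1}(U) = {ν, ξ, ρ, σ} ∈ τ_X ✓.
Every preimage lies in τ_X, so f IS continuous.
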